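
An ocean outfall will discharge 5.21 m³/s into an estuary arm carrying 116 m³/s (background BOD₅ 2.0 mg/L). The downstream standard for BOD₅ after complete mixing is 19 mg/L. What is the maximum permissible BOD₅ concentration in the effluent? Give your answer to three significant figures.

398 mg/L

At the limit, (Qr·Cr + Qe·Cₑ)/(Qr + Qe) = 19:
Cₑ = (121.2·19 − 116.0·2.000) / 5.210 = 397.5 mg/L.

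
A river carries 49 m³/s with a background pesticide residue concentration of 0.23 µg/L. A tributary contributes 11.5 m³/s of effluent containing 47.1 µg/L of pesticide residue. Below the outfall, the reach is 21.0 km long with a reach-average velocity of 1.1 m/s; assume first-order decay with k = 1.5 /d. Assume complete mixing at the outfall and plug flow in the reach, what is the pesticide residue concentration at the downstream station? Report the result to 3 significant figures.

6.56 µg/L

Mass balance: C = (49.00·0.2300 + 11.50·47.10) / 60.50 = 552.9/60.50 = 9.139 µg/L.
Travel time t = 21.0·1000 / 1.1 = 19090 s = 5.303 h.
Applying C = C₀e^(−kt): 9.139 × 0.7179 = 6.561 µg/L.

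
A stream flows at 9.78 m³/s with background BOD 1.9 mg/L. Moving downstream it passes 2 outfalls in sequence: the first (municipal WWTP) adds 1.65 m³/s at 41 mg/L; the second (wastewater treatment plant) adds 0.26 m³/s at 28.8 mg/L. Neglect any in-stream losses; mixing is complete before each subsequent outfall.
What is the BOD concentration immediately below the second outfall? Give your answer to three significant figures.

8.02 mg/L

After outfall 1: Q = 9.780 + 1.650 = 11.43 m³/s; C = (9.780·1.900 + 1.650·41.00)/11.43 = 7.544 mg/L.
After outfall 2: Q = 11.43 + 0.2600 = 11.69 m³/s; C = (11.43·7.544 + 0.2600·28.80)/11.69 = 8.017 mg/L.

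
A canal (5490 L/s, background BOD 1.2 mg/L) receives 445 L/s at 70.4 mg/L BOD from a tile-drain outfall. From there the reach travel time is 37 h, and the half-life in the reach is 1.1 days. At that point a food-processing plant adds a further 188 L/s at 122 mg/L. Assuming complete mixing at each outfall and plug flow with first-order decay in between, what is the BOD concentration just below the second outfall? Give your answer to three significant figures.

After mixing, C = (5490·1.200 + 445.0·70.40) / 5935 = 37920/5935 = 6.389 mg/L; combined flow 5935 L/s.
Half-life 1.1 d → k = ln 2 / 1.1 = 0.6301 d⁻¹.
Applying C = C₀e^(−kt): 6.389 × 0.3785 = 2.418 mg/L.
Second outfall: C = (5935·2.418 + 188.0·122.0)/6123 = 6.090 mg/L.

6.09 mg/L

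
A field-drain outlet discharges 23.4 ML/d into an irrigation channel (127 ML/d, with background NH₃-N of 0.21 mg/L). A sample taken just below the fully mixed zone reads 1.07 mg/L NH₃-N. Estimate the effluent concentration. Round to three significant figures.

5.74 mg/L

Mass balance: 127.0·0.2100 + 23.40·Cₑ = 150.4·1.070
→ Cₑ = (150.4·1.070 − 127.0·0.2100) / 23.40 = 5.738 mg/L.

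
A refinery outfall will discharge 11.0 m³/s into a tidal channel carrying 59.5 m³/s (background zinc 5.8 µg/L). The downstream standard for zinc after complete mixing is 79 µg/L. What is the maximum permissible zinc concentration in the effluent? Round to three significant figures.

475 µg/L

At the limit, (Qr·Cr + Qe·Cₑ)/(Qr + Qe) = 79:
Cₑ = (70.50·79 − 59.50·5.800) / 11.00 = 474.9 µg/L.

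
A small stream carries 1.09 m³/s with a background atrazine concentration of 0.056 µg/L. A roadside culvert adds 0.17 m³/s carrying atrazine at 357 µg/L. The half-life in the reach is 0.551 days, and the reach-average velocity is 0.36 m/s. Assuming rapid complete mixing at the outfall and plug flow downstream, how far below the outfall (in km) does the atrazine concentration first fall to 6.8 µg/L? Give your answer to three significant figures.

48.4 km

After mixing, C = (1.090·0.05600 + 0.1700·357.0) / 1.260 = 60.75/1.260 = 48.22 µg/L.
Half-life 0.551 d → k = ln 2 / 0.551 = 1.258 d⁻¹.
Set 48.22·exp(−k·t) = 6.8 → t = ln(48.22/6.8)/k = 134500 s = 37.37 h.
Distance = v·t = 0.36·134500 = 48430 m = 48.43 km.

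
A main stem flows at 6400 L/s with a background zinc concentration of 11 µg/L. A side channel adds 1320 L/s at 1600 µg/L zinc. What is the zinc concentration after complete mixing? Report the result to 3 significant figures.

Mass balance: C = (6400·11.00 + 1320·1600) / 7720 = 2182000/7720 = 282.7 µg/L.

283 µg/L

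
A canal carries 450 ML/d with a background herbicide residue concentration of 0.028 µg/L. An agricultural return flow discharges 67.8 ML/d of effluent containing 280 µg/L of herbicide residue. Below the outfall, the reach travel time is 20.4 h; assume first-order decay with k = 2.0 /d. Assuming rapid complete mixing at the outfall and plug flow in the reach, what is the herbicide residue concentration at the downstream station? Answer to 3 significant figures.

6.70 µg/L

Mass balance: C = (450.0·0.02800 + 67.80·280.0) / 517.8 = 19000/517.8 = 36.69 µg/L.
First-order decay: C = 36.69·exp(−k·t) = 36.69·0.1827 = 6.702 µg/L.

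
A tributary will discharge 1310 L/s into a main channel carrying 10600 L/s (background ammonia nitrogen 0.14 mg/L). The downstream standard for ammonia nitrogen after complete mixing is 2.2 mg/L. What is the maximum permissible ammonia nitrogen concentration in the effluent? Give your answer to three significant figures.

18.9 mg/L

At the limit, (Qr·Cr + Qe·Cₑ)/(Qr + Qe) = 2.2:
Cₑ = (11910·2.2 − 10600·0.1400) / 1310 = 18.87 mg/L.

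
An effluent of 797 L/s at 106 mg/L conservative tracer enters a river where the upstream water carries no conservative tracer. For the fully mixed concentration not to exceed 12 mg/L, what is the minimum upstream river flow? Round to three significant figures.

6240 L/s

Set C_mix = 12: (Q·0 + 797.0·106.0) / (Q + 797.0) = 12
→ Q = 797.0·(106.0 − 12)/(12 − 0) = 6243 L/s.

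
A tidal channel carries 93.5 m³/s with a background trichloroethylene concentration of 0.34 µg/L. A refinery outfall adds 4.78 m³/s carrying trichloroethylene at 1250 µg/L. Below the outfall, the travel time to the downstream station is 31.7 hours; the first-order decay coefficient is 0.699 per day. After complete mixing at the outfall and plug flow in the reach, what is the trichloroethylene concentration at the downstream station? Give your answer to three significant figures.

24.3 µg/L

After mixing, C = (93.50·0.3400 + 4.780·1250) / 98.28 = 6007/98.28 = 61.12 µg/L.
Decay over the reach: 61.12·exp(−kt) = 61.12·0.3972 = 24.28 µg/L.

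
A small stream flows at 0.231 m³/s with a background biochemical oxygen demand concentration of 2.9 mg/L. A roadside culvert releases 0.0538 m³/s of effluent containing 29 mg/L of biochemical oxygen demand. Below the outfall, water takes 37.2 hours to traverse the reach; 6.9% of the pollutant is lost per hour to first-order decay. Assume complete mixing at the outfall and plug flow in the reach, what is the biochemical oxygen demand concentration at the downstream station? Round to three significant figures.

0.548 mg/L

Conservation of mass: C = (0.2310·2.900 + 0.05380·29.00) / 0.2848 = 2.230/0.2848 = 7.830 mg/L.
6.9%/h lost → k = −ln(1 − 0.069) = 0.07150 h⁻¹.
First-order decay: C = 7.830·exp(−k·t) = 7.830·0.06997 = 0.5479 mg/L.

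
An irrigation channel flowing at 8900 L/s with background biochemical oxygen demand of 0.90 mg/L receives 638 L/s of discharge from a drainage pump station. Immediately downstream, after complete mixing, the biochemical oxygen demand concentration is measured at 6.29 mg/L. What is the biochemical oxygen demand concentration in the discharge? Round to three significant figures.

Mass balance: 8900·0.9000 + 638.0·Cₑ = 9538·6.290
→ Cₑ = (9538·6.290 − 8900·0.9000) / 638.0 = 81.48 mg/L.

81.5 mg/L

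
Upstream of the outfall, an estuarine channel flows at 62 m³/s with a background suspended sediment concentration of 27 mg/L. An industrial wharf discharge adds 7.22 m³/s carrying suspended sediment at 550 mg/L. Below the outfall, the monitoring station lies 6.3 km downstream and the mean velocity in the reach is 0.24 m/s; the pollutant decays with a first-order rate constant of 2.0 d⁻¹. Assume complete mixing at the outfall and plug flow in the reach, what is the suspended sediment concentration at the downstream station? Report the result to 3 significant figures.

44.4 mg/L

Flow-weighted average: C = (62.00·27.00 + 7.220·550.0) / 69.22 = 5645/69.22 = 81.55 mg/L.
Travel time t = 6.3·1000 / 0.24 = 26250 s = 7.292 h.
Applying C = C₀e^(−kt): 81.55 × 0.5446 = 44.42 mg/L.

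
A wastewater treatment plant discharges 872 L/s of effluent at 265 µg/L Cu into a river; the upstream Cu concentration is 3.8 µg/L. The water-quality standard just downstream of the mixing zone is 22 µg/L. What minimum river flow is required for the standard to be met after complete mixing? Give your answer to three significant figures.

Set C_mix = 22: (Q·3.800 + 872.0·265.0) / (Q + 872.0) = 22
→ Q = 872.0·(265.0 − 22)/(22 − 3.800) = 11640 L/s.

11600 L/s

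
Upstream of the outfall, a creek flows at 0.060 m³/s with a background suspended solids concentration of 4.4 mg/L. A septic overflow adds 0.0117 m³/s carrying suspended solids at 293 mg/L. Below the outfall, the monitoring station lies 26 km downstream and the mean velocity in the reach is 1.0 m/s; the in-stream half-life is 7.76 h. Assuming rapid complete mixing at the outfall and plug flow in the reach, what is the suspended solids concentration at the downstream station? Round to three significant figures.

Conservation of mass: C = (0.06000·4.400 + 0.01170·293.0) / 0.07170 = 3.692/0.07170 = 51.49 mg/L.
Travel time t = 26·1000 / 1.0 = 26000 s = 7.222 h.
Half-life 7.76 h → k = ln 2 / 7.76 = 0.08932 h⁻¹ = 2.144 d⁻¹.
First-order decay: C = 51.49·exp(−k·t) = 51.49·0.5246 = 27.01 mg/L.

27.0 mg/L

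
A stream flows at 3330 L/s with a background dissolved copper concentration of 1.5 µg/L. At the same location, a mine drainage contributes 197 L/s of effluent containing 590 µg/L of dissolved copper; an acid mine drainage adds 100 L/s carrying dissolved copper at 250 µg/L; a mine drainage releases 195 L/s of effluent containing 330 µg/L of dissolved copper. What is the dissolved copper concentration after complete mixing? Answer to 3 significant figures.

55.1 µg/L

Mixed concentration C = ΣQC/ΣQ = (3330·1.500 + 197.0·590.0 + 100.0·250.0 + 195.0·330.0) / 3822 = 210600/3822 = 55.10 µg/L.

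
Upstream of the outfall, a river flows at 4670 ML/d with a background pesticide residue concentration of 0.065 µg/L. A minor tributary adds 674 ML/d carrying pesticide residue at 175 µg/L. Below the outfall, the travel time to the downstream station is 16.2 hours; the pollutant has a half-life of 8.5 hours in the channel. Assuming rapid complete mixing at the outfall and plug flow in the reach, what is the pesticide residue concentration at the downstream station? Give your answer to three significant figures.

5.91 µg/L

Mixed concentration C = ΣQC/ΣQ = (4670·0.06500 + 674.0·175.0) / 5344 = 118300/5344 = 22.13 µg/L.
Half-life 8.5 h → k = ln 2 / 8.5 = 0.08155 h⁻¹ = 1.957 d⁻¹.
After decay, C = 22.13 × e^(−kt) = 22.13 × 0.2669 = 5.905 µg/L.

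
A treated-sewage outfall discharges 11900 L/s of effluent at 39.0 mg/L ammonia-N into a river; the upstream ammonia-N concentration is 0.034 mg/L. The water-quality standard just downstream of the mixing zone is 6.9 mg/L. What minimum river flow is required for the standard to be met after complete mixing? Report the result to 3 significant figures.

Set C_mix = 6.9: (Q·0.03400 + 11900·39.00) / (Q + 11900) = 6.9
→ Q = 11900·(39.00 − 6.9)/(6.9 − 0.03400) = 55640 L/s.

55600 L/s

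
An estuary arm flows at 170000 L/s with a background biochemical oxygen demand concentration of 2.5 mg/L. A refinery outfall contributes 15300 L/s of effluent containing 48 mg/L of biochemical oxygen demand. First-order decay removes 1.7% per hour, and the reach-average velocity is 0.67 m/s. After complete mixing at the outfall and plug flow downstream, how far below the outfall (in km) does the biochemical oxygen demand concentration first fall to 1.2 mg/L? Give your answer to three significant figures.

Flow-weighted average: C = (170000·2.500 + 15300·48.00) / 185300 = 1159000/185300 = 6.257 mg/L.
1.7%/h lost → k = −ln(1 − 0.017) = 0.01715 h⁻¹.
Set 6.257·exp(−k·t) = 1.2 → t = ln(6.257/1.2)/k = 346700 s = 96.31 h.
Distance = v·t = 0.67·346700 = 232300 m = 232.3 km.

232 km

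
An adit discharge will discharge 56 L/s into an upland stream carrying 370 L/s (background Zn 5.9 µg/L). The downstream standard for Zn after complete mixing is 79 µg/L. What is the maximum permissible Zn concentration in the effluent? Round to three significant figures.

562 µg/L

At the limit, (Qr·Cr + Qe·Cₑ)/(Qr + Qe) = 79:
Cₑ = (426.0·79 − 370.0·5.900) / 56.00 = 562.0 µg/L.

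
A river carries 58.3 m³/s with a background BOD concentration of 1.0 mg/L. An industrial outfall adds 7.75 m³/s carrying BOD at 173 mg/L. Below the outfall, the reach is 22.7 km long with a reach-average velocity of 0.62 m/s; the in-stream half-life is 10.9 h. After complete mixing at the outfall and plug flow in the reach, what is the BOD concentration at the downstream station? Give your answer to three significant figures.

Mass balance: C = (58.30·1.000 + 7.750·173.0) / 66.05 = 1399/66.05 = 21.18 mg/L.
Travel time t = 22.7·1000 / 0.62 = 36610 s = 10.17 h.
Half-life 10.9 h → k = ln 2 / 10.9 = 0.06359 h⁻¹ = 1.526 d⁻¹.
Applying C = C₀e^(−kt): 21.18 × 0.5237 = 11.09 mg/L.

11.1 mg/L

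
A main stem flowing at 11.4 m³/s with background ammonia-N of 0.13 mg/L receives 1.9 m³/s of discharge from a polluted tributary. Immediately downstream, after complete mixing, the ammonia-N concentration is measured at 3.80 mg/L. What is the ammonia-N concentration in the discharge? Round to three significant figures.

25.8 mg/L

Mass balance: 11.40·0.1300 + 1.900·Cₑ = 13.30·3.800
→ Cₑ = (13.30·3.800 − 11.40·0.1300) / 1.900 = 25.82 mg/L.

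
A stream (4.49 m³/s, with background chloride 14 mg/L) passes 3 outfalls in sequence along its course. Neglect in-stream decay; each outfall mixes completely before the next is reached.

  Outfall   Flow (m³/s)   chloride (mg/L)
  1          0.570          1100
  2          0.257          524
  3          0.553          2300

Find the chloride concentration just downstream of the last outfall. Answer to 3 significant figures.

357 mg/L

Below outfall 1: Q → 5.060 m³/s, C = (4.490·14.00 + 0.5700·1100)/5.060 = 136.3 mg/L.
Below outfall 2: Q → 5.317 m³/s, C = (5.060·136.3 + 0.2570·524.0)/5.317 = 155.1 mg/L.
Below outfall 3: Q → 5.870 m³/s, C = (5.317·155.1 + 0.5530·2300)/5.870 = 357.1 mg/L.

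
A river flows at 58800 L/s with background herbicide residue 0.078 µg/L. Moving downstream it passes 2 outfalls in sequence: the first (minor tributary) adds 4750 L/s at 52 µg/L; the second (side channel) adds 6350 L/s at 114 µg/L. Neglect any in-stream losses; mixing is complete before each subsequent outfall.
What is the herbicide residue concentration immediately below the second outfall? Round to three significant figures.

14.0 µg/L

Below outfall 1: Q → 63550 L/s, C = (58800·0.07800 + 4750·52.00)/63550 = 3.959 µg/L.
Below outfall 2: Q → 69900 L/s, C = (63550·3.959 + 6350·114.0)/69900 = 13.96 µg/L.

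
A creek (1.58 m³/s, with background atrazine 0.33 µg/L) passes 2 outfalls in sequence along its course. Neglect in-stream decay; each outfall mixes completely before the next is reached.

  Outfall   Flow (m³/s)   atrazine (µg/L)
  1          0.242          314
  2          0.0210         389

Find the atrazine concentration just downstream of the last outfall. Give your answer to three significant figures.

After outfall 1: Q = 1.580 + 0.2420 = 1.822 m³/s; C = (1.580·0.3300 + 0.2420·314.0)/1.822 = 41.99 µg/L.
After outfall 2: Q = 1.822 + 0.02100 = 1.843 m³/s; C = (1.822·41.99 + 0.02100·389.0)/1.843 = 45.95 µg/L.

45.9 µg/L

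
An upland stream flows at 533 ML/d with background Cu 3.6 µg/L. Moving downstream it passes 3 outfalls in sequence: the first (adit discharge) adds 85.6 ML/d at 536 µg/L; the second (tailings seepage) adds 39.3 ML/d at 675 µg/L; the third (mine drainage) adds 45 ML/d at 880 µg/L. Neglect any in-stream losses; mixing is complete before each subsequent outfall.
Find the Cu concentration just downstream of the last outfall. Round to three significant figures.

Outfall 1: combined Q = 618.6 ML/d; C = (533.0·3.600 + 85.60·536.0)/618.6 = 77.27 µg/L.
Outfall 2: combined Q = 657.9 ML/d; C = (618.6·77.27 + 39.30·675.0)/657.9 = 113.0 µg/L.
Outfall 3: combined Q = 702.9 ML/d; C = (657.9·113.0 + 45.00·880.0)/702.9 = 162.1 µg/L.

162 µg/L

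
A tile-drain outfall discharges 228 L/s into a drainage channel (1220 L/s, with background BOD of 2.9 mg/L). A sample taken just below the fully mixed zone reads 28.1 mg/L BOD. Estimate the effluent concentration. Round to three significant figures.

Mass balance: 1220·2.900 + 228.0·Cₑ = 1448·28.10
→ Cₑ = (1448·28.10 − 1220·2.900) / 228.0 = 162.9 mg/L.

163 mg/L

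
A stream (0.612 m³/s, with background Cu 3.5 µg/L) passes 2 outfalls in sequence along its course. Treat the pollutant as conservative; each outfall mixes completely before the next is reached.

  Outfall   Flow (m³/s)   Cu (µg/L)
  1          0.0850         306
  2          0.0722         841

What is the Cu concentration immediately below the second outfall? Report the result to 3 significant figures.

116 µg/L

Below outfall 1: Q → 0.6970 m³/s, C = (0.6120·3.500 + 0.08500·306.0)/0.6970 = 40.39 µg/L.
Below outfall 2: Q → 0.7692 m³/s, C = (0.6970·40.39 + 0.07220·841.0)/0.7692 = 115.5 µg/L.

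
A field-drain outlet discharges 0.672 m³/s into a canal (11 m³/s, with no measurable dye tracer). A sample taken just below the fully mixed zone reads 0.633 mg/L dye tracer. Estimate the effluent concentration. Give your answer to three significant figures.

Mass balance: 11.00·0 + 0.6720·Cₑ = 11.67·0.6330
→ Cₑ = (11.67·0.6330 − 11.00·0) / 0.6720 = 10.99 mg/L.

11.0 mg/L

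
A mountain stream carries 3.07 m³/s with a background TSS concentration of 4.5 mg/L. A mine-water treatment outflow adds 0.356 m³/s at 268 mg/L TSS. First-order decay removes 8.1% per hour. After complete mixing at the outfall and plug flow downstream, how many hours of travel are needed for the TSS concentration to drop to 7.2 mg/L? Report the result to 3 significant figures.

Mass balance: C = (3.070·4.500 + 0.3560·268.0) / 3.426 = 109.2/3.426 = 31.88 mg/L.
8.1%/h lost → k = −ln(1 − 0.081) = 0.08447 h⁻¹.
31.88·exp(−k·t) = 7.2 → t = ln(31.88/7.2)/k = 63410 s = 17.61 h.

17.6 h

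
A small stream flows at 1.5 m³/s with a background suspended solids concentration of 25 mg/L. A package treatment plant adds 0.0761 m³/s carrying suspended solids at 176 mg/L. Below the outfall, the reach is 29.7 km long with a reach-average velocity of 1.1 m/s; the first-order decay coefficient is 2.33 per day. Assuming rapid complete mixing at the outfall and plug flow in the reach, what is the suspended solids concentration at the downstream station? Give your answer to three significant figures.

After mixing, C = (1.500·25.00 + 0.07610·176.0) / 1.576 = 50.89/1.576 = 32.29 mg/L.
Travel time t = 29.7·1000 / 1.1 = 27000 s = 7.500 h.
Decay over the reach: 32.29·exp(−kt) = 32.29·0.4828 = 15.59 mg/L.

15.6 mg/L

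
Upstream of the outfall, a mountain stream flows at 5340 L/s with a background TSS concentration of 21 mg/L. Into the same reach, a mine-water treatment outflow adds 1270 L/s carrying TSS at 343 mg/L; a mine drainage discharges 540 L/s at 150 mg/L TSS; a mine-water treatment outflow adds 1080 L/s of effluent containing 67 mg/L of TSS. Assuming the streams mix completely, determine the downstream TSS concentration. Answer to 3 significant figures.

85.2 mg/L

Mass balance: C = (5340·21.00 + 1270·343.0 + 540.0·150.0 + 1080·67.00) / 8230 = 701100/8230 = 85.19 mg/L.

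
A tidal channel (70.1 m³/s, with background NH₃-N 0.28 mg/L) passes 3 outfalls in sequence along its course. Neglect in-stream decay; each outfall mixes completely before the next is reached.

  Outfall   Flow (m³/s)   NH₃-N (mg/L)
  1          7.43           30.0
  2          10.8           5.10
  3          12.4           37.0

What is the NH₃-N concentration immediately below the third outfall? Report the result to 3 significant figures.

7.51 mg/L

Outfall 1: combined Q = 77.53 m³/s; C = (70.10·0.2800 + 7.430·30.00)/77.53 = 3.128 mg/L.
Outfall 2: combined Q = 88.33 m³/s; C = (77.53·3.128 + 10.80·5.100)/88.33 = 3.369 mg/L.
Outfall 3: combined Q = 100.7 m³/s; C = (88.33·3.369 + 12.40·37.00)/100.7 = 7.509 mg/L.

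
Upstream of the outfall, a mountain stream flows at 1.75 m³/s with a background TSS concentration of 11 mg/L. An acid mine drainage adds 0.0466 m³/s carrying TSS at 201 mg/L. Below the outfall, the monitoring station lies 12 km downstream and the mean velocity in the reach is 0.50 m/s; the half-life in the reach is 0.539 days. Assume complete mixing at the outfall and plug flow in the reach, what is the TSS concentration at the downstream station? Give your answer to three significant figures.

11.1 mg/L

Flow-weighted average: C = (1.750·11.00 + 0.04660·201.0) / 1.797 = 28.62/1.797 = 15.93 mg/L.
Travel time t = 12·1000 / 0.50 = 24000 s = 6.667 h.
Half-life 0.539 d → k = ln 2 / 0.539 = 1.286 d⁻¹.
After decay, C = 15.93 × e^(−kt) = 15.93 × 0.6996 = 11.14 mg/L.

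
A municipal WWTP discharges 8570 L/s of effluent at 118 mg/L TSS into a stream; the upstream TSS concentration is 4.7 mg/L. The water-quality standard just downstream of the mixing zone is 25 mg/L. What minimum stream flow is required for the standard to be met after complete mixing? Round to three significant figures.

39300 L/s

Set C_mix = 25: (Q·4.700 + 8570·118.0) / (Q + 8570) = 25
→ Q = 8570·(118.0 − 25)/(25 − 4.700) = 39260 L/s.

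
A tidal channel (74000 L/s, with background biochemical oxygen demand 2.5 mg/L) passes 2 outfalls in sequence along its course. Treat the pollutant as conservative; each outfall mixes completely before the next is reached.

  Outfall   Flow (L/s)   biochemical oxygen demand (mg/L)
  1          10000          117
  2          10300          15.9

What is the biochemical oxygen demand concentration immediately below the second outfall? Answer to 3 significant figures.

Outfall 1: combined Q = 84000 L/s; C = (74000·2.500 + 10000·117.0)/84000 = 16.13 mg/L.
Outfall 2: combined Q = 94300 L/s; C = (84000·16.13 + 10300·15.90)/94300 = 16.11 mg/L.

16.1 mg/L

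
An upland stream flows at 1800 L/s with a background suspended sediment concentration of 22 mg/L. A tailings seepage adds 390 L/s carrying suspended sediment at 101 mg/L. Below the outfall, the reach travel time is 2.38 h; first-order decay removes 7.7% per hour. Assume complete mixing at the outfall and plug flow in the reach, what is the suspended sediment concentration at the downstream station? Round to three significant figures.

29.8 mg/L

Mass balance: C = (1800·22.00 + 390.0·101.0) / 2190 = 78990/2190 = 36.07 mg/L.
7.7%/h lost → k = −ln(1 − 0.077) = 0.08013 h⁻¹.
After decay, C = 36.07 × e^(−kt) = 36.07 × 0.8264 = 29.81 mg/L.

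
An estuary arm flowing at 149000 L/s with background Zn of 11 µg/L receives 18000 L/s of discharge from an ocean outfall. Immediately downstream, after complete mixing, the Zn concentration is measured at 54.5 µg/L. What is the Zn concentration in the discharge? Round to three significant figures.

Mass balance: 149000·11.00 + 18000·Cₑ = 167000·54.50
→ Cₑ = (167000·54.50 − 149000·11.00) / 18000 = 414.6 µg/L.

415 µg/L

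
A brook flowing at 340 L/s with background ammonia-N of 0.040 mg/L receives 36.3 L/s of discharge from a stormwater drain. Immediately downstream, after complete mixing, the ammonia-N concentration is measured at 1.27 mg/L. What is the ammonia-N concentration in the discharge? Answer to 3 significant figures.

12.8 mg/L

Mass balance: 340.0·0.04000 + 36.30·Cₑ = 376.3·1.270
→ Cₑ = (376.3·1.270 − 340.0·0.04000) / 36.30 = 12.79 mg/L.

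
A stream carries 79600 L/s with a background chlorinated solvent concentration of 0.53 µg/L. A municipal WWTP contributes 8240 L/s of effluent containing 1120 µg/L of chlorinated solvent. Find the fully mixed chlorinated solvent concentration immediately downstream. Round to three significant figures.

After mixing, C = (79600·0.5300 + 8240·1120) / 87840 = 9271000/87840 = 105.5 µg/L.

106 µg/L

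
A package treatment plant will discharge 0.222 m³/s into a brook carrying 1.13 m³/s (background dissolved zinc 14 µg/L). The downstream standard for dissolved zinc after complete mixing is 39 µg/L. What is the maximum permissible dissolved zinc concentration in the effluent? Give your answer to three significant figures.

At the limit, (Qr·Cr + Qe·Cₑ)/(Qr + Qe) = 39:
Cₑ = (1.352·39 − 1.130·14.00) / 0.2220 = 166.3 µg/L.

166 µg/L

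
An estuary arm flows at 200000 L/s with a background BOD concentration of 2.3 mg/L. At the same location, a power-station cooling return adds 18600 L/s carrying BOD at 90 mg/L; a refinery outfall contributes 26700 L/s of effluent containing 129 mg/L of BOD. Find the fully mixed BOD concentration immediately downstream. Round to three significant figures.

22.7 mg/L

Mixed concentration C = ΣQC/ΣQ = (200000·2.300 + 18600·90.00 + 26700·129.0) / 245300 = 5578000/245300 = 22.74 mg/L.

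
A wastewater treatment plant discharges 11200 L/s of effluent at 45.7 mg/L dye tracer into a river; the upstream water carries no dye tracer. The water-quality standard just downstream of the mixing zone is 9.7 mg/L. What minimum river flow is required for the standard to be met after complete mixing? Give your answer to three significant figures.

Set C_mix = 9.7: (Q·0 + 11200·45.70) / (Q + 11200) = 9.7
→ Q = 11200·(45.70 − 9.7)/(9.7 − 0) = 41570 L/s.

41600 L/s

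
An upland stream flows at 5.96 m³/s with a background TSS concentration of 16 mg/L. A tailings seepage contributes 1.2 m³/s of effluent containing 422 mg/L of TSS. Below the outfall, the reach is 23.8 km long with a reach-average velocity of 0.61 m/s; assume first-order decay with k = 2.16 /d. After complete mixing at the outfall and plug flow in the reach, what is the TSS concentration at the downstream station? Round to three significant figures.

31.7 mg/L

Conservation of mass: C = (5.960·16.00 + 1.200·422.0) / 7.160 = 601.8/7.160 = 84.04 mg/L.
Travel time t = 23.8·1000 / 0.61 = 39020 s = 10.84 h.
First-order decay: C = 84.04·exp(−k·t) = 84.04·0.3770 = 31.69 mg/L.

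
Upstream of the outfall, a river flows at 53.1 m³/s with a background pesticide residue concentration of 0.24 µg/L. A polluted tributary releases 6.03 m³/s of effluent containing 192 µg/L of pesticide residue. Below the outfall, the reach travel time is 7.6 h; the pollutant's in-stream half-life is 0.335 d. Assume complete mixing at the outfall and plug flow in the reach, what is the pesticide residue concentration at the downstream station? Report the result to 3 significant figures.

10.3 µg/L

Flow-weighted average: C = (53.10·0.2400 + 6.030·192.0) / 59.13 = 1171/59.13 = 19.80 µg/L.
Half-life 0.335 d → k = ln 2 / 0.335 = 2.069 d⁻¹.
After decay, C = 19.80 × e^(−kt) = 19.80 × 0.5193 = 10.28 µg/L.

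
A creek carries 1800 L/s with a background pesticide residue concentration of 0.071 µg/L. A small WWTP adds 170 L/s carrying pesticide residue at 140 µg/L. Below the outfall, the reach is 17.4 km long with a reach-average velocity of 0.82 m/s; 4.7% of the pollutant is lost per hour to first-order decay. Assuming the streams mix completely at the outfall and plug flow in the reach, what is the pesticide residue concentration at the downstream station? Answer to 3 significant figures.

Conservation of mass: C = (1800·0.07100 + 170.0·140.0) / 1970 = 23930/1970 = 12.15 µg/L.
Travel time t = 17.4·1000 / 0.82 = 21220 s = 5.894 h.
4.7%/h lost → k = −ln(1 − 0.047) = 0.04814 h⁻¹.
Decay over the reach: 12.15·exp(−kt) = 12.15·0.7530 = 9.145 µg/L.

9.15 µg/L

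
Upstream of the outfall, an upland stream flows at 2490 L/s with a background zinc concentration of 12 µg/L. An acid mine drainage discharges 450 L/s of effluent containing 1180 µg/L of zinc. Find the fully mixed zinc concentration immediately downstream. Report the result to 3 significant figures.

After mixing, C = (2490·12.00 + 450.0·1180) / 2940 = 560900/2940 = 190.8 µg/L.

191 µg/L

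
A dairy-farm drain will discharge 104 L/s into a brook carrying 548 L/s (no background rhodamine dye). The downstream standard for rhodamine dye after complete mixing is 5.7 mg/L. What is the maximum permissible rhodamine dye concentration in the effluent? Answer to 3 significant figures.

At the limit, (Qr·Cr + Qe·Cₑ)/(Qr + Qe) = 5.7:
Cₑ = (652.0·5.7 − 548.0·0) / 104.0 = 35.73 mg/L.

35.7 mg/L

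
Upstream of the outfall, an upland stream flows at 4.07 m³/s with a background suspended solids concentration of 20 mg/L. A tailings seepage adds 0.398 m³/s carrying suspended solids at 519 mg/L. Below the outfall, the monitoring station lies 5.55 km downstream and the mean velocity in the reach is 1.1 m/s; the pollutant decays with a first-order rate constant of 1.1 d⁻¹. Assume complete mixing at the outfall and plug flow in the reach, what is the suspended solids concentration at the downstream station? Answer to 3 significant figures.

Conservation of mass: C = (4.070·20.00 + 0.3980·519.0) / 4.468 = 288.0/4.468 = 64.45 mg/L.
Travel time t = 5.55·1000 / 1.1 = 5045 s = 1.402 h.
Applying C = C₀e^(−kt): 64.45 × 0.9378 = 60.44 mg/L.

60.4 mg/L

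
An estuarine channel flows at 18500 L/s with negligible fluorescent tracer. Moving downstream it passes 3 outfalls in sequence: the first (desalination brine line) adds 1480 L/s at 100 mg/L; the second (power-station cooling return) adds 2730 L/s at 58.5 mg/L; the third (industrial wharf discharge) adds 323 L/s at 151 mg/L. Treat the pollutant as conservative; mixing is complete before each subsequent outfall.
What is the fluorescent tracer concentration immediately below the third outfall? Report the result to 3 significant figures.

After outfall 1: Q = 18500 + 1480 = 19980 L/s; C = (18500·0 + 1480·100.0)/19980 = 7.407 mg/L.
After outfall 2: Q = 19980 + 2730 = 22710 L/s; C = (19980·7.407 + 2730·58.50)/22710 = 13.55 mg/L.
After outfall 3: Q = 22710 + 323.0 = 23030 L/s; C = (22710·13.55 + 323.0·151.0)/23030 = 15.48 mg/L.

15.5 mg/L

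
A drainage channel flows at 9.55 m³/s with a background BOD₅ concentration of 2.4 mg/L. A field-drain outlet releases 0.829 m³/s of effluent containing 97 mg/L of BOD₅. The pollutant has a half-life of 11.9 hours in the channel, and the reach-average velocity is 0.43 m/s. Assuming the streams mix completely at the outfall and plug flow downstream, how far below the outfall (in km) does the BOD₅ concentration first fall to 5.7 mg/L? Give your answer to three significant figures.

14.8 km

Conservation of mass: C = (9.550·2.400 + 0.8290·97.00) / 10.38 = 103.3/10.38 = 9.956 mg/L.
Half-life 11.9 h → k = ln 2 / 11.9 = 0.05825 h⁻¹ = 1.398 d⁻¹.
Set 9.956·exp(−k·t) = 5.7 → t = ln(9.956/5.7)/k = 34470 s = 9.575 h.
Distance = v·t = 0.43·34470 = 14820 m = 14.82 km.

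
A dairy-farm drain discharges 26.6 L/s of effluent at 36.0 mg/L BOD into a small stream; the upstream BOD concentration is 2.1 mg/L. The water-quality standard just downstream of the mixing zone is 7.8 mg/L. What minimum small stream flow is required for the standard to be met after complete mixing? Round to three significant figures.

Set C_mix = 7.8: (Q·2.100 + 26.60·36.00) / (Q + 26.60) = 7.8
→ Q = 26.60·(36.00 − 7.8)/(7.8 − 2.100) = 131.6 L/s.

132 L/s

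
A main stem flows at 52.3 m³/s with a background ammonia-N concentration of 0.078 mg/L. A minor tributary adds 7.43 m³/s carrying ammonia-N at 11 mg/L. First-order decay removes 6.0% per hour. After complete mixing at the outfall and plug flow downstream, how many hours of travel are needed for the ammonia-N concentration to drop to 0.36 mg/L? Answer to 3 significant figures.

Conservation of mass: C = (52.30·0.07800 + 7.430·11.00) / 59.73 = 85.81/59.73 = 1.437 mg/L.
6.0%/h lost → k = −ln(1 − 0.06) = 0.06188 h⁻¹.
1.437·exp(−k·t) = 0.36 → t = ln(1.437/0.36)/k = 80520 s = 22.37 h.

22.4 h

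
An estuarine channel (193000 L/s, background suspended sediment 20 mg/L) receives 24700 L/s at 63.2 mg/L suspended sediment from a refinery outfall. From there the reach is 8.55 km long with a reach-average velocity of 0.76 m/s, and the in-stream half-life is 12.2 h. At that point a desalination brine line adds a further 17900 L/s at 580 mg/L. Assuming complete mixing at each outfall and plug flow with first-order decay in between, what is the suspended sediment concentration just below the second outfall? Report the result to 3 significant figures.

Flow-weighted average: C = (193000·20.00 + 24700·63.20) / 217700 = 5421000/217700 = 24.90 mg/L; combined flow 217700 L/s.
Travel time t = 8.55·1000 / 0.76 = 11250 s = 3.125 h.
Half-life 12.2 h → k = ln 2 / 12.2 = 0.05682 h⁻¹ = 1.364 d⁻¹.
Decay over the reach: 24.90·exp(−kt) = 24.90·0.8373 = 20.85 mg/L.
Second outfall: C = (217700·20.85 + 17900·580.0)/235600 = 63.33 mg/L.

63.3 mg/L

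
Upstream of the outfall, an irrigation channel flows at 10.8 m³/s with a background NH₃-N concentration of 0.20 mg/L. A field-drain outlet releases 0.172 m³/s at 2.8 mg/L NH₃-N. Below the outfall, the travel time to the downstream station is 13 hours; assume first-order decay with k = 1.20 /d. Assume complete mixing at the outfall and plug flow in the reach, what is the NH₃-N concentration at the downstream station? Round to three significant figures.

0.126 mg/L

Mixed concentration C = ΣQC/ΣQ = (10.80·0.2000 + 0.1720·2.800) / 10.97 = 2.642/10.97 = 0.2408 mg/L.
Applying C = C₀e^(−kt): 0.2408 × 0.5220 = 0.1257 mg/L.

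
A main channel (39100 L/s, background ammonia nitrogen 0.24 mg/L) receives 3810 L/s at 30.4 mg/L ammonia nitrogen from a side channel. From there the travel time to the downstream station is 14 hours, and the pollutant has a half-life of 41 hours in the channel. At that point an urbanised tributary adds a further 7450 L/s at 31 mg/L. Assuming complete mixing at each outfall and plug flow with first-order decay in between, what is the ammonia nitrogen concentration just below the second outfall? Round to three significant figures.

After mixing, C = (39100·0.2400 + 3810·30.40) / 42910 = 125200/42910 = 2.918 mg/L; combined flow 42910 L/s.
Half-life 41 h → k = ln 2 / 41 = 0.01691 h⁻¹ = 0.4057 d⁻¹.
After decay, C = 2.918 × e^(−kt) = 2.918 × 0.7892 = 2.303 mg/L.
At the second outfall, C = (42910·2.303 + 7450·31.00) / (42910 + 7450) = 6.548 mg/L.

6.55 mg/L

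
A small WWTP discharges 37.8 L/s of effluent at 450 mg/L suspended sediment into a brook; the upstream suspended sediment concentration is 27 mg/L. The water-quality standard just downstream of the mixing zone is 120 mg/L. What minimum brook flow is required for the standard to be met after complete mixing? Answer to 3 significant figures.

Set C_mix = 120: (Q·27.00 + 37.80·450.0) / (Q + 37.80) = 120
→ Q = 37.80·(450.0 − 120)/(120 − 27.00) = 134.1 L/s.

134 L/s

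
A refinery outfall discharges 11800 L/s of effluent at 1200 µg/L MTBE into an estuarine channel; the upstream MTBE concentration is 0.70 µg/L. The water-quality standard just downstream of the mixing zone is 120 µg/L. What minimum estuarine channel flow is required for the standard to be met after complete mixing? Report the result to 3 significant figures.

107000 L/s

Set C_mix = 120: (Q·0.7000 + 11800·1200) / (Q + 11800) = 120
→ Q = 11800·(1200 − 120)/(120 − 0.7000) = 106800 L/s.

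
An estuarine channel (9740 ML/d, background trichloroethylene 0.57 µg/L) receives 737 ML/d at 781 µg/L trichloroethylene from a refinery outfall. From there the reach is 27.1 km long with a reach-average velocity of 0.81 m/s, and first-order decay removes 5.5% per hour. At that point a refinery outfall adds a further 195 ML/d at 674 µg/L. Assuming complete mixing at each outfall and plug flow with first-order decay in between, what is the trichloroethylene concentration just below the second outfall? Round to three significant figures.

44.5 µg/L

Mixed concentration C = ΣQC/ΣQ = (9740·0.5700 + 737.0·781.0) / 10480 = 581100/10480 = 55.47 µg/L; combined flow 10480 ML/d.
Travel time t = 27.1·1000 / 0.81 = 33460 s = 9.294 h.
5.5%/h lost → k = −ln(1 − 0.055) = 0.05657 h⁻¹.
Decay over the reach: 55.47·exp(−kt) = 55.47·0.5911 = 32.79 µg/L.
Second outfall: C = (10480·32.79 + 195.0·674.0)/10670 = 44.51 µg/L.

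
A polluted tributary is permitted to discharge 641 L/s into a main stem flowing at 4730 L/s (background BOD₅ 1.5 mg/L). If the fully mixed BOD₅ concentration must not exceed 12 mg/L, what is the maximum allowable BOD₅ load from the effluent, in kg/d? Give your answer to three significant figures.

4960 kg/d

Mass balance at the limit: 4730·1.500 + 641.0·Cₑ = 5371·12 → Cₑ = 89.48 mg/L.
641.0 L/s = 0.6410 m³/s. Load = 0.6410 m³/s × 89.48 g/m³ × 86 400 s/d = 4956 kg/d.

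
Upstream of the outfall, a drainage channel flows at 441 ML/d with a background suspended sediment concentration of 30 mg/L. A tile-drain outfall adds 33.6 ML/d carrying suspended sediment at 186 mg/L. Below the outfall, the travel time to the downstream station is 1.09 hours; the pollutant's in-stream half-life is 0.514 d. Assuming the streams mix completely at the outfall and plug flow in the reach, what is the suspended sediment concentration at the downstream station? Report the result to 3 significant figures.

Mass balance: C = (441.0·30.00 + 33.60·186.0) / 474.6 = 19480/474.6 = 41.04 mg/L.
Half-life 0.514 d → k = ln 2 / 0.514 = 1.349 d⁻¹.
After decay, C = 41.04 × e^(−kt) = 41.04 × 0.9406 = 38.61 mg/L.

38.6 mg/L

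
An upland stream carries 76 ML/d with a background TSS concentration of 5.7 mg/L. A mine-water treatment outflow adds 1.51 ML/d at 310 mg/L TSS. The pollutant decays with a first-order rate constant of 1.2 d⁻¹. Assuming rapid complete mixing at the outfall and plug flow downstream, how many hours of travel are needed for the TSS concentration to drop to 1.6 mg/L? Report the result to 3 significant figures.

39.7 h

After mixing, C = (76.00·5.700 + 1.510·310.0) / 77.51 = 901.3/77.51 = 11.63 mg/L.
11.63·exp(−k·t) = 1.6 → t = ln(11.63/1.6)/k = 142800 s = 39.67 h.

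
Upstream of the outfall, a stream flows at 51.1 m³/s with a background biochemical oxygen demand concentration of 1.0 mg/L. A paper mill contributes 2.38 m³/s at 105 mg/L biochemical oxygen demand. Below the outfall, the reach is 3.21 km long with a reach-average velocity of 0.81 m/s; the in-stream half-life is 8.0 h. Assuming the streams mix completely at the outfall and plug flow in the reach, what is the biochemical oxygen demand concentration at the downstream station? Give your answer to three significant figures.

After mixing, C = (51.10·1.000 + 2.380·105.0) / 53.48 = 301.0/53.48 = 5.628 mg/L.
Travel time t = 3.21·1000 / 0.81 = 3963 s = 1.101 h.
Half-life 8.0 h → k = ln 2 / 8.0 = 0.08664 h⁻¹ = 2.079 d⁻¹.
First-order decay: C = 5.628·exp(−k·t) = 5.628·0.9090 = 5.116 mg/L.

5.12 mg/L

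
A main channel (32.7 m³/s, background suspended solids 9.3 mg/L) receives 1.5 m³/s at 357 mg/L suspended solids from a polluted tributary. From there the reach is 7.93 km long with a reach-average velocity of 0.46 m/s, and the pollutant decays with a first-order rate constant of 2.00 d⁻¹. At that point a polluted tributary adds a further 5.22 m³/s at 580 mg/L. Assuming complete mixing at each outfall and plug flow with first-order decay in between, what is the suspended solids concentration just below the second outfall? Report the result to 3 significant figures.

91.1 mg/L

Mixed concentration C = ΣQC/ΣQ = (32.70·9.300 + 1.500·357.0) / 34.20 = 839.6/34.20 = 24.55 mg/L; combined flow 34.20 m³/s.
Travel time t = 7.93·1000 / 0.46 = 17240 s = 4.789 h.
After decay, C = 24.55 × e^(−kt) = 24.55 × 0.6710 = 16.47 mg/L.
Second outfall: C = (34.20·16.47 + 5.220·580.0)/39.42 = 91.09 mg/L.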